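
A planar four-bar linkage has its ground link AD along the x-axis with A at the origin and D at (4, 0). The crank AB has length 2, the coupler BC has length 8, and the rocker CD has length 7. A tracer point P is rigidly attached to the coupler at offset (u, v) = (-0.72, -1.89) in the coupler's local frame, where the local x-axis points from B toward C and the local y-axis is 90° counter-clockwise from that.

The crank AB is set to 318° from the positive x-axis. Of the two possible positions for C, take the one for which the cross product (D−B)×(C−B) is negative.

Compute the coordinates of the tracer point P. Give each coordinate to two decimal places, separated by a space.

-0.11 -2.57

A=(0,0), D=(4.00,0)
B = A + 2.00·(cos318°, sin318°) = (1.4863, -1.3383)
|BD| = 2.8478
circle(B,8.00) ∩ circle(D,7.00): a=4.0575, h=6.8947
  candidates: C₊=(1.8278,6.6544) cross=19.634; C₋=(8.3079,-5.5174) cross=-19.634
  mode - wants cross < 0 → take C=(8.3079,-5.5174) (cross=-19.634)
ex = (C−B)/|BC| = (0.8527,-0.5224); ey = (0.5224,0.8527)
P = B + -0.72·ex + -1.89·ey = (-0.1150,-2.5738)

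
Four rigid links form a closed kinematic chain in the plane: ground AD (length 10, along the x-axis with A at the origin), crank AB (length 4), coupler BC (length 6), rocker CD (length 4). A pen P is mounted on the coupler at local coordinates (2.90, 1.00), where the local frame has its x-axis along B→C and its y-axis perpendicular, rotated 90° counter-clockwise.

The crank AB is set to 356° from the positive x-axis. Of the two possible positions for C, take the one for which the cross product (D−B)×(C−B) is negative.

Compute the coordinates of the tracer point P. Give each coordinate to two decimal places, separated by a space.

6.92 -1.19

A=(0,0), D=(10.00,0)
B = A + 4.00·(cos356°, sin356°) = (3.9903, -0.2790)
|BD| = 6.0162
circle(B,6.00) ∩ circle(D,4.00): a=4.6703, h=3.7668
  candidates: C₊=(8.4808,3.7003) cross=22.662; C₋=(8.8302,-3.8251) cross=-22.662
  mode - wants cross < 0 → take C=(8.8302,-3.8251) (cross=-22.662)
ex = (C−B)/|BC| = (0.8067,-0.5910); ey = (0.5910,0.8067)
P = B + 2.90·ex + 1.00·ey = (6.9206,-1.1863)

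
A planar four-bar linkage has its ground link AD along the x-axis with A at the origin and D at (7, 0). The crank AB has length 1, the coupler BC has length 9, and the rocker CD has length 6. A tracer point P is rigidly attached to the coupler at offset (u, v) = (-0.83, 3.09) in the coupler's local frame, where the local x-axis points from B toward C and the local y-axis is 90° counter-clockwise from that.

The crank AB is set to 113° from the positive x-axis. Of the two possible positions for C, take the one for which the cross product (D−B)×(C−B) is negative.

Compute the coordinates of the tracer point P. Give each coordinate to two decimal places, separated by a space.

1.38 3.59

A=(0,0), D=(7.00,0)
B = A + 1.00·(cos113°, sin113°) = (-0.3907, 0.9205)
|BD| = 7.4478
circle(B,9.00) ∩ circle(D,6.00): a=6.7449, h=5.9587
  candidates: C₊=(7.0389,5.9999) cross=44.379; C₋=(5.5660,-5.8261) cross=-44.379
  mode - wants cross < 0 → take C=(5.5660,-5.8261) (cross=-44.379)
ex = (C−B)/|BC| = (0.6619,-0.7496); ey = (0.7496,0.6619)
P = B + -0.83·ex + 3.09·ey = (1.3763,3.5878)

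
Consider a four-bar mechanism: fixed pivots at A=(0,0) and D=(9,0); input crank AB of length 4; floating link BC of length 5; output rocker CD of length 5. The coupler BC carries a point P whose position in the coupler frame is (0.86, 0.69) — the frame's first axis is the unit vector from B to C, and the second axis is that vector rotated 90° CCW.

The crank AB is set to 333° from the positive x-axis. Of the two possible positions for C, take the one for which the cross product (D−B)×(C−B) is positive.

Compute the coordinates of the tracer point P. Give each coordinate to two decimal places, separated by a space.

3.15 -0.80

A=(0,0), D=(9.00,0)
B = A + 4.00·(cos333°, sin333°) = (3.5640, -1.8160)
|BD| = 5.7313
circle(B,5.00) ∩ circle(D,5.00): a=2.8656, h=4.0973
  candidates: C₊=(4.9838,2.9782) cross=23.483; C₋=(7.5803,-4.7942) cross=-23.483
  mode + wants cross > 0 → take C=(4.9838,2.9782) (cross=23.483)
ex = (C−B)/|BC| = (0.2839,0.9588); ey = (-0.9588,0.2839)
P = B + 0.86·ex + 0.69·ey = (3.1466,-0.7954)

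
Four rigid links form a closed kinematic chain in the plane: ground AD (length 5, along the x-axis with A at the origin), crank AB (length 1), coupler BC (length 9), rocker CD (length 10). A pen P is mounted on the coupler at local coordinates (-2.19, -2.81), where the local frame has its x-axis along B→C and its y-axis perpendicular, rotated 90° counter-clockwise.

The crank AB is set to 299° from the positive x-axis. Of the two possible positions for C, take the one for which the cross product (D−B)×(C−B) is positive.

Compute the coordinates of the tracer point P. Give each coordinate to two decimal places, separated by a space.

A=(0,0), D=(5.00,0)
B = A + 1.00·(cos299°, sin299°) = (0.4848, -0.8746)
|BD| = 4.5991
circle(B,9.00) ∩ circle(D,10.00): a=0.2339, h=8.9970
  candidates: C₊=(-0.9965,8.0026) cross=41.378; C₋=(2.4254,-9.6629) cross=-41.378
  mode + wants cross > 0 → take C=(-0.9965,8.0026) (cross=41.378)
ex = (C−B)/|BC| = (-0.1646,0.9864); ey = (-0.9864,-0.1646)
P = B + -2.19·ex + -2.81·ey = (3.6169,-2.5723)

3.62 -2.57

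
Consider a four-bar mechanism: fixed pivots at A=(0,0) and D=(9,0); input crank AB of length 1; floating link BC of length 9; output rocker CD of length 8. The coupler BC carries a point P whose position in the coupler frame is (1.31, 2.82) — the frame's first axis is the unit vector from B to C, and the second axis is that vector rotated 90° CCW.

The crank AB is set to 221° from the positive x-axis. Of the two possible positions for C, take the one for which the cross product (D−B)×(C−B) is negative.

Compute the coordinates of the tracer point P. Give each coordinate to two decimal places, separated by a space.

A=(0,0), D=(9.00,0)
B = A + 1.00·(cos221°, sin221°) = (-0.7547, -0.6561)
|BD| = 9.7767
circle(B,9.00) ∩ circle(D,8.00): a=5.7578, h=6.9172
  candidates: C₊=(4.5259,6.6319) cross=67.628; C₋=(5.4543,-7.1713) cross=-67.628
  mode - wants cross < 0 → take C=(5.4543,-7.1713) (cross=-67.628)
ex = (C−B)/|BC| = (0.6899,-0.7239); ey = (0.7239,0.6899)
P = B + 1.31·ex + 2.82·ey = (2.1905,0.3411)

2.19 0.34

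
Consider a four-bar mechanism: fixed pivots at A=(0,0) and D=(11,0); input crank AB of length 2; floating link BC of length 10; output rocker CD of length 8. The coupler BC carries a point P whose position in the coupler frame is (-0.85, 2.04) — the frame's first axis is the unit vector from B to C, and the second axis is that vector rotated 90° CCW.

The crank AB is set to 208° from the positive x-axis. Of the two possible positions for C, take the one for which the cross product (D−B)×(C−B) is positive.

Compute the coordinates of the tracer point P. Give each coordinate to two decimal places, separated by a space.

-3.78 -0.02

A=(0,0), D=(11.00,0)
B = A + 2.00·(cos208°, sin208°) = (-1.7659, -0.9389)
|BD| = 12.8004
circle(B,10.00) ∩ circle(D,8.00): a=7.8064, h=6.2498
  candidates: C₊=(5.5610,5.8667) cross=80.000; C₋=(6.4779,-6.5993) cross=-80.000
  mode + wants cross > 0 → take C=(5.5610,5.8667) (cross=80.000)
ex = (C−B)/|BC| = (0.7327,0.6806); ey = (-0.6806,0.7327)
P = B + -0.85·ex + 2.04·ey = (-3.7770,-0.0227)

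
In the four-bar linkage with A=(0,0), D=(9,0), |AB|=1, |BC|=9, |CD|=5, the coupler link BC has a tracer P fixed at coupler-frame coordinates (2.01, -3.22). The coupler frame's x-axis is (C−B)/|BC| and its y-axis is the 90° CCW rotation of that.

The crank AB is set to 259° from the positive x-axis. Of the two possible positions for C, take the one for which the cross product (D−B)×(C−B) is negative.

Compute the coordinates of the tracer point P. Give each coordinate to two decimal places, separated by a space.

A=(0,0), D=(9.00,0)
B = A + 1.00·(cos259°, sin259°) = (-0.1908, -0.9816)
|BD| = 9.2431
circle(B,9.00) ∩ circle(D,5.00): a=7.6508, h=4.7397
  candidates: C₊=(6.9134,4.5438) cross=43.809; C₋=(7.9201,-4.8820) cross=-43.809
  mode - wants cross < 0 → take C=(7.9201,-4.8820) (cross=-43.809)
ex = (C−B)/|BC| = (0.9012,-0.4334); ey = (0.4334,0.9012)
P = B + 2.01·ex + -3.22·ey = (0.2252,-4.7546)

0.23 -4.75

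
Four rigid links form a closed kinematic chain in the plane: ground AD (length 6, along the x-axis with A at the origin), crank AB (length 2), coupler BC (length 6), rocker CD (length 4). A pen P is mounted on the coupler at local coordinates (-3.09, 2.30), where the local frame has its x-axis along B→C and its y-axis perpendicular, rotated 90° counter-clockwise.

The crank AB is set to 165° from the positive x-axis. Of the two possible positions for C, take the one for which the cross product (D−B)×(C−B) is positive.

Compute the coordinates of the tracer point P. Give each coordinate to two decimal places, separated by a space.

A=(0,0), D=(6.00,0)
B = A + 2.00·(cos165°, sin165°) = (-1.9319, 0.5176)
|BD| = 7.9487
circle(B,6.00) ∩ circle(D,4.00): a=5.2324, h=2.9363
  candidates: C₊=(3.4807,3.1069) cross=23.340; C₋=(3.0983,-2.7532) cross=-23.340
  mode + wants cross > 0 → take C=(3.4807,3.1069) (cross=23.340)
ex = (C−B)/|BC| = (0.9021,0.4315); ey = (-0.4315,0.9021)
P = B + -3.09·ex + 2.30·ey = (-5.7119,1.2590)

-5.71 1.26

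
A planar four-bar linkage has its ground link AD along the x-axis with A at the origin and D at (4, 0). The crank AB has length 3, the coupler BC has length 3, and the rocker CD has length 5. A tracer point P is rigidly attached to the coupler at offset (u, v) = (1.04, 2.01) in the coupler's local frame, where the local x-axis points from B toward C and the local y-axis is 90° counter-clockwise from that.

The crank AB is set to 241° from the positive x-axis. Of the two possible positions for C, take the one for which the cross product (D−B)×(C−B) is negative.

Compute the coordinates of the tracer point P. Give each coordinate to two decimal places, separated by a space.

A=(0,0), D=(4.00,0)
B = A + 3.00·(cos241°, sin241°) = (-1.4544, -2.6239)
|BD| = 6.0527
circle(B,3.00) ∩ circle(D,5.00): a=1.7046, h=2.4686
  candidates: C₊=(-0.9884,0.3397) cross=14.942; C₋=(1.1519,-4.1095) cross=-14.942
  mode - wants cross < 0 → take C=(1.1519,-4.1095) (cross=-14.942)
ex = (C−B)/|BC| = (0.8688,-0.4952); ey = (0.4952,0.8688)
P = B + 1.04·ex + 2.01·ey = (0.4445,-1.3927)

0.44 -1.39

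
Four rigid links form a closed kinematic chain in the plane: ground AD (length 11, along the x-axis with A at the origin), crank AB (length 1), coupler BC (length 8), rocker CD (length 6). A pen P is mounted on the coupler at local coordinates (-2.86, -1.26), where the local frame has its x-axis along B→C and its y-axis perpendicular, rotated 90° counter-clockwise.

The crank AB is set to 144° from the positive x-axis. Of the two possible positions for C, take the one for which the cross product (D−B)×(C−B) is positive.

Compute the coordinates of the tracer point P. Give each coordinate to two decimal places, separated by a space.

-2.88 -1.75

A=(0,0), D=(11.00,0)
B = A + 1.00·(cos144°, sin144°) = (-0.8090, 0.5878)
|BD| = 11.8236
circle(B,8.00) ∩ circle(D,6.00): a=7.0959, h=3.6944
  candidates: C₊=(6.4618,3.9248) cross=43.681; C₋=(6.0944,-3.4548) cross=-43.681
  mode + wants cross > 0 → take C=(6.4618,3.9248) (cross=43.681)
ex = (C−B)/|BC| = (0.9088,0.4171); ey = (-0.4171,0.9088)
P = B + -2.86·ex + -1.26·ey = (-2.8827,-1.7504)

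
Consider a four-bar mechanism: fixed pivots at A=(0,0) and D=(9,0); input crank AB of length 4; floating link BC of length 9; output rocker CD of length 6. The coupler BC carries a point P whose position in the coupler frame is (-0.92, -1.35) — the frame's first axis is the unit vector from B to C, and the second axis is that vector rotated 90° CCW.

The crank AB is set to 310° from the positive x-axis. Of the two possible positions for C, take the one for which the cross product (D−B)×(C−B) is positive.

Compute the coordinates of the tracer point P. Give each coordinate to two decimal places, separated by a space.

A=(0,0), D=(9.00,0)
B = A + 4.00·(cos310°, sin310°) = (2.5712, -3.0642)
|BD| = 7.1217
circle(B,9.00) ∩ circle(D,6.00): a=6.7202, h=5.9865
  candidates: C₊=(6.0618,5.2313) cross=42.635; C₋=(11.2133,-5.5769) cross=-42.635
  mode + wants cross > 0 → take C=(6.0618,5.2313) (cross=42.635)
ex = (C−B)/|BC| = (0.3878,0.9217); ey = (-0.9217,0.3878)
P = B + -0.92·ex + -1.35·ey = (3.4587,-4.4358)

3.46 -4.44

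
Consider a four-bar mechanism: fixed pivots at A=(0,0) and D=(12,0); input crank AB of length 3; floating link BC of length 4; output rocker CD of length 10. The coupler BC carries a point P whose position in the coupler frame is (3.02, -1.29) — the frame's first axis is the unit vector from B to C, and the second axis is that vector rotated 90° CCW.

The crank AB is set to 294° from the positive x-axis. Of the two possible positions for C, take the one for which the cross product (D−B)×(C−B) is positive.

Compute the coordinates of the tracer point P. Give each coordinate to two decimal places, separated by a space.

3.12 -0.06

A=(0,0), D=(12.00,0)
B = A + 3.00·(cos294°, sin294°) = (1.2202, -2.7406)
|BD| = 11.1227
circle(B,4.00) ∩ circle(D,10.00): a=1.7853, h=3.5795
  candidates: C₊=(2.0685,1.1684) cross=39.814; C₋=(3.8325,-5.7699) cross=-39.814
  mode + wants cross > 0 → take C=(2.0685,1.1684) (cross=39.814)
ex = (C−B)/|BC| = (0.2121,0.9773); ey = (-0.9773,0.2121)
P = B + 3.02·ex + -1.29·ey = (3.1213,-0.0629)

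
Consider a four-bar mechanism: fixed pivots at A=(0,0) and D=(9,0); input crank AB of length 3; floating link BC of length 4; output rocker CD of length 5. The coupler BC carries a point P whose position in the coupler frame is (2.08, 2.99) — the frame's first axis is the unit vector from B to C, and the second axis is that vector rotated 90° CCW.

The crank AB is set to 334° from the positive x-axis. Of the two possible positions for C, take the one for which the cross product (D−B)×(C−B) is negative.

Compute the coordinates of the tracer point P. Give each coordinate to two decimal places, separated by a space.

6.20 -0.31

A=(0,0), D=(9.00,0)
B = A + 3.00·(cos334°, sin334°) = (2.6964, -1.3151)
|BD| = 6.4393
circle(B,4.00) ∩ circle(D,5.00): a=2.5208, h=3.1057
  candidates: C₊=(4.5298,2.2400) cross=19.999; C₋=(5.7984,-3.8405) cross=-19.999
  mode - wants cross < 0 → take C=(5.7984,-3.8405) (cross=-19.999)
ex = (C−B)/|BC| = (0.7755,-0.6314); ey = (0.6314,0.7755)
P = B + 2.08·ex + 2.99·ey = (6.1972,-0.3096)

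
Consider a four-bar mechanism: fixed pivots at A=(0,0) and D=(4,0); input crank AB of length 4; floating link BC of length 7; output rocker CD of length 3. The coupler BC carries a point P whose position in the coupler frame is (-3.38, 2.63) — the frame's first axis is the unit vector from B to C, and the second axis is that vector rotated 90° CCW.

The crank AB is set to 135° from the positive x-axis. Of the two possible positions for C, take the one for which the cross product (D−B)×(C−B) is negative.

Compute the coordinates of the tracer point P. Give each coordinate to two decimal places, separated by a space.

A=(0,0), D=(4.00,0)
B = A + 4.00·(cos135°, sin135°) = (-2.8284, 2.8284)
|BD| = 7.3910
circle(B,7.00) ∩ circle(D,3.00): a=6.4015, h=2.8321
  candidates: C₊=(4.1696,2.9952) cross=20.932; C₋=(2.0020,-2.2378) cross=-20.932
  mode - wants cross < 0 → take C=(2.0020,-2.2378) (cross=-20.932)
ex = (C−B)/|BC| = (0.6901,-0.7238); ey = (0.7238,0.6901)
P = B + -3.38·ex + 2.63·ey = (-3.2574,7.0896)

-3.26 7.09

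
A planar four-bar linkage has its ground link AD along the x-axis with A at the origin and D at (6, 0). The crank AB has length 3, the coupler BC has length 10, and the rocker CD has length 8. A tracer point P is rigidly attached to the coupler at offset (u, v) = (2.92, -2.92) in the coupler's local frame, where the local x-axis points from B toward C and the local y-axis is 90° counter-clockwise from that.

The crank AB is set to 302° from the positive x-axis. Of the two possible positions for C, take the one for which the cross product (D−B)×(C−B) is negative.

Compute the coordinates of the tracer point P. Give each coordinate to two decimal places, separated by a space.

3.17 -6.36

A=(0,0), D=(6.00,0)
B = A + 3.00·(cos302°, sin302°) = (1.5898, -2.5441)
|BD| = 5.0915
circle(B,10.00) ∩ circle(D,8.00): a=6.0811, h=7.9386
  candidates: C₊=(2.8904,7.3709) cross=40.419; C₋=(10.8240,-6.3819) cross=-40.419
  mode - wants cross < 0 → take C=(10.8240,-6.3819) (cross=-40.419)
ex = (C−B)/|BC| = (0.9234,-0.3838); ey = (0.3838,0.9234)
P = B + 2.92·ex + -2.92·ey = (3.1655,-6.3612)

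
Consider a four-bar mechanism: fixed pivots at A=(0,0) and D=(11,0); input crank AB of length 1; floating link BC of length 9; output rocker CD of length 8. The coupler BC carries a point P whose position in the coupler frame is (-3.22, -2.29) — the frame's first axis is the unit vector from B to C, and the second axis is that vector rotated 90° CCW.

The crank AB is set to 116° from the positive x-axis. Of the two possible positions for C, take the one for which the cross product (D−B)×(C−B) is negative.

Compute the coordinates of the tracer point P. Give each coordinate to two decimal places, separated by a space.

-4.29 1.79

A=(0,0), D=(11.00,0)
B = A + 1.00·(cos116°, sin116°) = (-0.4384, 0.8988)
|BD| = 11.4736
circle(B,9.00) ∩ circle(D,8.00): a=6.4776, h=6.2482
  candidates: C₊=(6.5088,6.6204) cross=71.690; C₋=(5.5299,-5.8376) cross=-71.690
  mode - wants cross < 0 → take C=(5.5299,-5.8376) (cross=-71.690)
ex = (C−B)/|BC| = (0.6631,-0.7485); ey = (0.7485,0.6631)
P = B + -3.22·ex + -2.29·ey = (-4.2877,1.7903)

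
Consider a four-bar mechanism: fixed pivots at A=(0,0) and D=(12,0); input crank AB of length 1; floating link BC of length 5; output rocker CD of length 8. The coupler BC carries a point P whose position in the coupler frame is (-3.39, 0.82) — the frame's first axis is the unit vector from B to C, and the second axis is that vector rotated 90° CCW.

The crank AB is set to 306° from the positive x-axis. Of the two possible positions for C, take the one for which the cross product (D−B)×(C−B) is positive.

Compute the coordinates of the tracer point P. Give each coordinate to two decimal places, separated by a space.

A=(0,0), D=(12.00,0)
B = A + 1.00·(cos306°, sin306°) = (0.5878, -0.8090)
|BD| = 11.4409
circle(B,5.00) ∩ circle(D,8.00): a=4.0160, h=2.9785
  candidates: C₊=(4.3831,2.4460) cross=34.077; C₋=(4.8044,-3.4961) cross=-34.077
  mode + wants cross > 0 → take C=(4.3831,2.4460) (cross=34.077)
ex = (C−B)/|BC| = (0.7591,0.6510); ey = (-0.6510,0.7591)
P = B + -3.39·ex + 0.82·ey = (-2.5193,-2.3935)

-2.52 -2.39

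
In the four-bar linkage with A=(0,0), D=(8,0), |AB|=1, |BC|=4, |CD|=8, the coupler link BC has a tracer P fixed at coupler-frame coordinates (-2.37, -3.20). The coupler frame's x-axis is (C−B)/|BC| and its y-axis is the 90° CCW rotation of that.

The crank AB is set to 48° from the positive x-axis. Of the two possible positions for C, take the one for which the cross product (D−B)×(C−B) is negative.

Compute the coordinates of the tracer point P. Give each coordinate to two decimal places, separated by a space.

-2.54 3.09

A=(0,0), D=(8.00,0)
B = A + 1.00·(cos48°, sin48°) = (0.6691, 0.7431)
|BD| = 7.3684
circle(B,4.00) ∩ circle(D,8.00): a=0.4271, h=3.9771
  candidates: C₊=(1.4952,4.6569) cross=29.305; C₋=(0.6929,-3.2568) cross=-29.305
  mode - wants cross < 0 → take C=(0.6929,-3.2568) (cross=-29.305)
ex = (C−B)/|BC| = (0.0059,-1.0000); ey = (1.0000,0.0059)
P = B + -2.37·ex + -3.20·ey = (-2.5449,3.0941)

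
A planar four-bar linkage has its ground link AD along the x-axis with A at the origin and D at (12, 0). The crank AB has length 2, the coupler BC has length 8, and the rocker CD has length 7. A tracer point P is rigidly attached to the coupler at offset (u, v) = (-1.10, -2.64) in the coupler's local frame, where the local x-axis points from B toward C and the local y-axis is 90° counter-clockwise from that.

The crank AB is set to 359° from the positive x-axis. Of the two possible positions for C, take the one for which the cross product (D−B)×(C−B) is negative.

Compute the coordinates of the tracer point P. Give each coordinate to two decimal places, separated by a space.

A=(0,0), D=(12.00,0)
B = A + 2.00·(cos359°, sin359°) = (1.9997, -0.0349)
|BD| = 10.0004
circle(B,8.00) ∩ circle(D,7.00): a=5.7502, h=5.5620
  candidates: C₊=(7.7304,5.5471) cross=55.622; C₋=(7.7692,-5.5768) cross=-55.622
  mode - wants cross < 0 → take C=(7.7692,-5.5768) (cross=-55.622)
ex = (C−B)/|BC| = (0.7212,-0.6927); ey = (0.6927,0.7212)
P = B + -1.10·ex + -2.64·ey = (-0.6224,-1.1768)

-0.62 -1.18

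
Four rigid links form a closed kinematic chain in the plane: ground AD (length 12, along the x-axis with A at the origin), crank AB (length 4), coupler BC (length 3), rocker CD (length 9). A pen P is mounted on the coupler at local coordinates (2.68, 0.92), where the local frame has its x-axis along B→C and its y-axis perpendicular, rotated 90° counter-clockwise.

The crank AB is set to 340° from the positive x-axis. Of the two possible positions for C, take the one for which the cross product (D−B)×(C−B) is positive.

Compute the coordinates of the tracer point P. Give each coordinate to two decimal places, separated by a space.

2.30 1.06

A=(0,0), D=(12.00,0)
B = A + 4.00·(cos340°, sin340°) = (3.7588, -1.3681)
|BD| = 8.3540
circle(B,3.00) ∩ circle(D,9.00): a=-0.1323, h=2.9971
  candidates: C₊=(3.1374,1.5669) cross=25.038; C₋=(4.1191,-4.3464) cross=-25.038
  mode + wants cross > 0 → take C=(3.1374,1.5669) (cross=25.038)
ex = (C−B)/|BC| = (-0.2071,0.9783); ey = (-0.9783,-0.2071)
P = B + 2.68·ex + 0.92·ey = (2.3037,1.0633)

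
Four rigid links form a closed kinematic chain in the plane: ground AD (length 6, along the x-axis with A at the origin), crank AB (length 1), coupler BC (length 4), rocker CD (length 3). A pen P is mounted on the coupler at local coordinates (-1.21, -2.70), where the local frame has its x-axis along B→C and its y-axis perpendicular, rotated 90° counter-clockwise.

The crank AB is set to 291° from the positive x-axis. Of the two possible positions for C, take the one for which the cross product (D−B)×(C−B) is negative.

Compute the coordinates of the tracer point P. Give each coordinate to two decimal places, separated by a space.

-1.72 -3.04

A=(0,0), D=(6.00,0)
B = A + 1.00·(cos291°, sin291°) = (0.3584, -0.9336)
|BD| = 5.7184
circle(B,4.00) ∩ circle(D,3.00): a=3.4712, h=1.9876
  candidates: C₊=(3.4585,1.5941) cross=11.366; C₋=(4.1075,-2.3278) cross=-11.366
  mode - wants cross < 0 → take C=(4.1075,-2.3278) (cross=-11.366)
ex = (C−B)/|BC| = (0.9373,-0.3485); ey = (0.3485,0.9373)
P = B + -1.21·ex + -2.70·ey = (-1.7168,-3.0425)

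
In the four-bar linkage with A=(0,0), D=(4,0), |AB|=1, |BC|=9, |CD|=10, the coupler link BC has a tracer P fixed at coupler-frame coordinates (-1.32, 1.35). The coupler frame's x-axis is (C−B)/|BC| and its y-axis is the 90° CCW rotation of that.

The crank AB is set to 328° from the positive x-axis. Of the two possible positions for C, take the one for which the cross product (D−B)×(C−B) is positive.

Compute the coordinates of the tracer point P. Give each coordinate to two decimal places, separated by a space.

A=(0,0), D=(4.00,0)
B = A + 1.00·(cos328°, sin328°) = (0.8480, -0.5299)
|BD| = 3.1962
circle(B,9.00) ∩ circle(D,10.00): a=-1.3742, h=8.8945
  candidates: C₊=(-1.9818,8.0136) cross=28.428; C₋=(0.9675,-9.5291) cross=-28.428
  mode + wants cross > 0 → take C=(-1.9818,8.0136) (cross=28.428)
ex = (C−B)/|BC| = (-0.3144,0.9493); ey = (-0.9493,-0.3144)
P = B + -1.32·ex + 1.35·ey = (-0.0184,-2.2074)

-0.02 -2.21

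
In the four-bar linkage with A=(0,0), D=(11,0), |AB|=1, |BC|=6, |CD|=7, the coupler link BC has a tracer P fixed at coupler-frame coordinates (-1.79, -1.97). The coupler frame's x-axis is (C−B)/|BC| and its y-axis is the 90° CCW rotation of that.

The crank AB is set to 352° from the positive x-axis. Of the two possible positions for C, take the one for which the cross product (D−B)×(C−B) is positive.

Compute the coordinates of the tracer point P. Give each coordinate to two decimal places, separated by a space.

A=(0,0), D=(11.00,0)
B = A + 1.00·(cos352°, sin352°) = (0.9903, -0.1392)
|BD| = 10.0107
circle(B,6.00) ∩ circle(D,7.00): a=4.3560, h=4.1261
  candidates: C₊=(5.2885,4.0471) cross=41.305; C₋=(5.4033,-4.2043) cross=-41.305
  mode + wants cross > 0 → take C=(5.2885,4.0471) (cross=41.305)
ex = (C−B)/|BC| = (0.7164,0.6977); ey = (-0.6977,0.7164)
P = B + -1.79·ex + -1.97·ey = (1.0824,-2.7993)

1.08 -2.80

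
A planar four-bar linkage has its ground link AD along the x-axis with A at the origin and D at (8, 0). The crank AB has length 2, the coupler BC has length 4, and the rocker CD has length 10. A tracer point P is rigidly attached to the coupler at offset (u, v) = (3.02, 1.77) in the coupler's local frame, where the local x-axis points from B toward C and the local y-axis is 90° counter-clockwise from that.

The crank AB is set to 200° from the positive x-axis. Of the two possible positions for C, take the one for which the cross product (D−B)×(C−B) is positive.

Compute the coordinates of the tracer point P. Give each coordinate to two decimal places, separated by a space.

A=(0,0), D=(8.00,0)
B = A + 2.00·(cos200°, sin200°) = (-1.8794, -0.6840)
|BD| = 9.9030
circle(B,4.00) ∩ circle(D,10.00): a=0.7104, h=3.9364
  candidates: C₊=(-1.4426,3.2920) cross=38.982; C₋=(-0.8988,-4.5620) cross=-38.982
  mode + wants cross > 0 → take C=(-1.4426,3.2920) (cross=38.982)
ex = (C−B)/|BC| = (0.1092,0.9940); ey = (-0.9940,0.1092)
P = B + 3.02·ex + 1.77·ey = (-3.3090,2.5112)

-3.31 2.51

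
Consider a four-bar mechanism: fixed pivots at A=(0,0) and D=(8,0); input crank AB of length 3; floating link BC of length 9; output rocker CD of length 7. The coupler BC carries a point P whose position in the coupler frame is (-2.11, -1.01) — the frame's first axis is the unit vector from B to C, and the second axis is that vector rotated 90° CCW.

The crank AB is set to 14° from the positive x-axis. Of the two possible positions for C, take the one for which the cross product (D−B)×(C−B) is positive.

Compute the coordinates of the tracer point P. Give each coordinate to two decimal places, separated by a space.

A=(0,0), D=(8.00,0)
B = A + 3.00·(cos14°, sin14°) = (2.9109, 0.7258)
|BD| = 5.1406
circle(B,9.00) ∩ circle(D,7.00): a=5.6828, h=6.9790
  candidates: C₊=(9.5221,6.8325) cross=35.876; C₋=(7.5514,-6.9856) cross=-35.876
  mode + wants cross > 0 → take C=(9.5221,6.8325) (cross=35.876)
ex = (C−B)/|BC| = (0.7346,0.6785); ey = (-0.6785,0.7346)
P = B + -2.11·ex + -1.01·ey = (2.0462,-1.4478)

2.05 -1.45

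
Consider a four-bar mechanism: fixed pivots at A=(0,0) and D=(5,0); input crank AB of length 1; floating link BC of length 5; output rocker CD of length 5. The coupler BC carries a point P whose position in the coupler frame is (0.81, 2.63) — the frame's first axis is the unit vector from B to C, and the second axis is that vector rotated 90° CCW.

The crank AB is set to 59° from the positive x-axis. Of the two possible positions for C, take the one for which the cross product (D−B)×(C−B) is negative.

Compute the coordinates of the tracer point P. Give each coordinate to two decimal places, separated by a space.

A=(0,0), D=(5.00,0)
B = A + 1.00·(cos59°, sin59°) = (0.5150, 0.8572)
|BD| = 4.5661
circle(B,5.00) ∩ circle(D,5.00): a=2.2831, h=4.4483
  candidates: C₊=(3.5926,4.7978) cross=20.312; C₋=(1.9225,-3.9407) cross=-20.312
  mode - wants cross < 0 → take C=(1.9225,-3.9407) (cross=-20.312)
ex = (C−B)/|BC| = (0.2815,-0.9596); ey = (0.9596,0.2815)
P = B + 0.81·ex + 2.63·ey = (3.2667,0.8202)

3.27 0.82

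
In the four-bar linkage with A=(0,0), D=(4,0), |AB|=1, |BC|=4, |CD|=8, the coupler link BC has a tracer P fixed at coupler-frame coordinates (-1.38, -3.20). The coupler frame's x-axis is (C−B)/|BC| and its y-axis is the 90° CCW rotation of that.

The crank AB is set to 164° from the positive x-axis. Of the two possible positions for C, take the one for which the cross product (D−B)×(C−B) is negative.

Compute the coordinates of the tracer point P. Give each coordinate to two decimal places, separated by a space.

-2.58 3.36

A=(0,0), D=(4.00,0)
B = A + 1.00·(cos164°, sin164°) = (-0.9613, 0.2756)
|BD| = 4.9689
circle(B,4.00) ∩ circle(D,8.00): a=-2.3456, h=3.2401
  candidates: C₊=(-3.1235,3.6409) cross=16.100; C₋=(-3.4830,-2.8294) cross=-16.100
  mode - wants cross < 0 → take C=(-3.4830,-2.8294) (cross=-16.100)
ex = (C−B)/|BC| = (-0.6304,-0.7763); ey = (0.7763,-0.6304)
P = B + -1.38·ex + -3.20·ey = (-2.5753,3.3642)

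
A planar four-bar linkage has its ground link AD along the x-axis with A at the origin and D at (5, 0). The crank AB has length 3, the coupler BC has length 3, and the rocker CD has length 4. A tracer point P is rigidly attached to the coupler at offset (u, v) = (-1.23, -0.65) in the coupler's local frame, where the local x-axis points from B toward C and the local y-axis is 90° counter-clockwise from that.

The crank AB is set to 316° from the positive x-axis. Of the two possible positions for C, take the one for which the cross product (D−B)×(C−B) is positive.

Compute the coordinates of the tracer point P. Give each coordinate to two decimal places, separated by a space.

3.21 -2.99

A=(0,0), D=(5.00,0)
B = A + 3.00·(cos316°, sin316°) = (2.1580, -2.0840)
|BD| = 3.5242
circle(B,3.00) ∩ circle(D,4.00): a=0.7689, h=2.8998
  candidates: C₊=(1.0634,0.7092) cross=10.219; C₋=(4.4929,-3.9677) cross=-10.219
  mode + wants cross > 0 → take C=(1.0634,0.7092) (cross=10.219)
ex = (C−B)/|BC| = (-0.3649,0.9311); ey = (-0.9311,-0.3649)
P = B + -1.23·ex + -0.65·ey = (3.2120,-2.9920)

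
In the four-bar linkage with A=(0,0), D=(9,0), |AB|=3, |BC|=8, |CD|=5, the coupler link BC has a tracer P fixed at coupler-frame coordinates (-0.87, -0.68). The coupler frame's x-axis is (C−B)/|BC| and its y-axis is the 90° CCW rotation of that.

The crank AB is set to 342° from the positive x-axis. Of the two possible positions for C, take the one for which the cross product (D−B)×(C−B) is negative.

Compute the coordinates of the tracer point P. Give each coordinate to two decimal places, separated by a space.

1.76 -1.08

A=(0,0), D=(9.00,0)
B = A + 3.00·(cos342°, sin342°) = (2.8532, -0.9271)
|BD| = 6.2163
circle(B,8.00) ∩ circle(D,5.00): a=6.2451, h=4.9999
  candidates: C₊=(8.2828,4.9483) cross=31.081; C₋=(9.7740,-4.9397) cross=-31.081
  mode - wants cross < 0 → take C=(9.7740,-4.9397) (cross=-31.081)
ex = (C−B)/|BC| = (0.8651,-0.5016); ey = (0.5016,0.8651)
P = B + -0.87·ex + -0.68·ey = (1.7594,-1.0789)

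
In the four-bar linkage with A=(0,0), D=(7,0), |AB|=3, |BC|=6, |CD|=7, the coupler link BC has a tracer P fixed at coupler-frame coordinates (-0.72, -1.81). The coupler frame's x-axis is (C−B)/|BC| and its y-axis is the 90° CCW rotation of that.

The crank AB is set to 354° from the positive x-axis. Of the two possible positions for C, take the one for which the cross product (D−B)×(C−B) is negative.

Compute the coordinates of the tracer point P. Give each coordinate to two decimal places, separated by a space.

A=(0,0), D=(7.00,0)
B = A + 3.00·(cos354°, sin354°) = (2.9836, -0.3136)
|BD| = 4.0287
circle(B,6.00) ∩ circle(D,7.00): a=0.4009, h=5.9866
  candidates: C₊=(2.9172,5.6860) cross=24.118; C₋=(3.8492,-6.2508) cross=-24.118
  mode - wants cross < 0 → take C=(3.8492,-6.2508) (cross=-24.118)
ex = (C−B)/|BC| = (0.1443,-0.9895); ey = (0.9895,0.1443)
P = B + -0.72·ex + -1.81·ey = (1.0886,0.1377)

1.09 0.14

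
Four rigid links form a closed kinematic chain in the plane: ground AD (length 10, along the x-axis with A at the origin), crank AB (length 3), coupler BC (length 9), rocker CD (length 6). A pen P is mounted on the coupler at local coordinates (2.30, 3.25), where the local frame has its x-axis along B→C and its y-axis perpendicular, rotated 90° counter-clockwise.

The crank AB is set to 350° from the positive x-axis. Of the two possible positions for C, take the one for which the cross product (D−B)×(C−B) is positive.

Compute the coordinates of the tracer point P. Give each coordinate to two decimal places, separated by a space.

A=(0,0), D=(10.00,0)
B = A + 3.00·(cos350°, sin350°) = (2.9544, -0.5209)
|BD| = 7.0648
circle(B,9.00) ∩ circle(D,6.00): a=6.7172, h=5.9899
  candidates: C₊=(9.2117,5.9480) cross=42.318; C₋=(10.0950,-5.9992) cross=-42.318
  mode + wants cross > 0 → take C=(9.2117,5.9480) (cross=42.318)
ex = (C−B)/|BC| = (0.6952,0.7188); ey = (-0.7188,0.6952)
P = B + 2.30·ex + 3.25·ey = (2.2175,3.3918)

2.22 3.39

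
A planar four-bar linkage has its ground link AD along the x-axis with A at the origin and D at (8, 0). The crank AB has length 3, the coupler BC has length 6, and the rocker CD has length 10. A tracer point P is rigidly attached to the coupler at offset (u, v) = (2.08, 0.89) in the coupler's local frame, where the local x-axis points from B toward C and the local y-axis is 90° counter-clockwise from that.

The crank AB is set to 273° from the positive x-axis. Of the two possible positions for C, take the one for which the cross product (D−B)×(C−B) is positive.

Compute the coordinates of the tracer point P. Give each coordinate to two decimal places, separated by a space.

A=(0,0), D=(8.00,0)
B = A + 3.00·(cos273°, sin273°) = (0.1570, -2.9959)
|BD| = 8.3957
circle(B,6.00) ∩ circle(D,10.00): a=0.3864, h=5.9875
  candidates: C₊=(-1.6186,2.7354) cross=50.270; C₋=(2.6545,-8.4514) cross=-50.270
  mode + wants cross > 0 → take C=(-1.6186,2.7354) (cross=50.270)
ex = (C−B)/|BC| = (-0.2959,0.9552); ey = (-0.9552,-0.2959)
P = B + 2.08·ex + 0.89·ey = (-1.3087,-1.2724)

-1.31 -1.27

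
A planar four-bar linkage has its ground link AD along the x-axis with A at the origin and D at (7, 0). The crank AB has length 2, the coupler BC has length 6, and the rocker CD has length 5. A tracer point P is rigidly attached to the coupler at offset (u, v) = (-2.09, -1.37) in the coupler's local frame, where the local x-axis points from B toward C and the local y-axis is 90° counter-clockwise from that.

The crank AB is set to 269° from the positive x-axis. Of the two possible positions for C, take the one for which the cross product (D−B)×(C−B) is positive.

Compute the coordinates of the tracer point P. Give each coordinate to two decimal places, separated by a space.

0.04 -4.50

A=(0,0), D=(7.00,0)
B = A + 2.00·(cos269°, sin269°) = (-0.0349, -1.9997)
|BD| = 7.3136
circle(B,6.00) ∩ circle(D,5.00): a=4.4088, h=4.0697
  candidates: C₊=(3.0932,3.1204) cross=29.764; C₋=(5.3187,-4.7088) cross=-29.764
  mode + wants cross > 0 → take C=(3.0932,3.1204) (cross=29.764)
ex = (C−B)/|BC| = (0.5213,0.8533); ey = (-0.8533,0.5213)
P = B + -2.09·ex + -1.37·ey = (0.0446,-4.4974)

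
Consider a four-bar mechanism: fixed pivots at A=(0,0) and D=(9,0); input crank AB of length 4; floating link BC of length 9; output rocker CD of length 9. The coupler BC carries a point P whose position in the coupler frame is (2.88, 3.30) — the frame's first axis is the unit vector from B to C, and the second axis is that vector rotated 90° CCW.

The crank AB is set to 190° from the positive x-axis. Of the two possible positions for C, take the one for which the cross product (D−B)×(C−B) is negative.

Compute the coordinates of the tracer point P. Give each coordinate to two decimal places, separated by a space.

0.40 -0.08

A=(0,0), D=(9.00,0)
B = A + 4.00·(cos190°, sin190°) = (-3.9392, -0.6946)
|BD| = 12.9579
circle(B,9.00) ∩ circle(D,9.00): a=6.4789, h=6.2469
  candidates: C₊=(2.1955,5.8906) cross=80.946; C₋=(2.8652,-6.5852) cross=-80.946
  mode - wants cross < 0 → take C=(2.8652,-6.5852) (cross=-80.946)
ex = (C−B)/|BC| = (0.7561,-0.6545); ey = (0.6545,0.7561)
P = B + 2.88·ex + 3.30·ey = (0.3981,-0.0846)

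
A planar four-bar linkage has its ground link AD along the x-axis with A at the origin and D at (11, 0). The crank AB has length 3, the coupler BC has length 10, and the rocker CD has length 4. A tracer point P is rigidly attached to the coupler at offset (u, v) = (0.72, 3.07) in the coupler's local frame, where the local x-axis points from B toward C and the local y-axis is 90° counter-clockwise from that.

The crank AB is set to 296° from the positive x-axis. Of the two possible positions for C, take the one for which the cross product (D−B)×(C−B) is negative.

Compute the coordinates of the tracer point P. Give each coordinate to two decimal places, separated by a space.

A=(0,0), D=(11.00,0)
B = A + 3.00·(cos296°, sin296°) = (1.3151, -2.6964)
|BD| = 10.0532
circle(B,10.00) ∩ circle(D,4.00): a=9.2044, h=3.9089
  candidates: C₊=(9.1338,3.5380) cross=39.297; C₋=(11.2307,-3.9933) cross=-39.297
  mode - wants cross < 0 → take C=(11.2307,-3.9933) (cross=-39.297)
ex = (C−B)/|BC| = (0.9916,-0.1297); ey = (0.1297,0.9916)
P = B + 0.72·ex + 3.07·ey = (2.4272,0.2543)

2.43 0.25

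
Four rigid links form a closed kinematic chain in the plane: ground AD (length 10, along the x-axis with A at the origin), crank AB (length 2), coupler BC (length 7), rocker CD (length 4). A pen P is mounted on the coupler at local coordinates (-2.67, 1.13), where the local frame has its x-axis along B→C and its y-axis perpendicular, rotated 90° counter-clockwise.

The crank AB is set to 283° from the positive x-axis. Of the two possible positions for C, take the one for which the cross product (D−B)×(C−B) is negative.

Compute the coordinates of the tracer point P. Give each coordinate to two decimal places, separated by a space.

-2.02 -0.43

A=(0,0), D=(10.00,0)
B = A + 2.00·(cos283°, sin283°) = (0.4499, -1.9487)
|BD| = 9.7469
circle(B,7.00) ∩ circle(D,4.00): a=6.5663, h=2.4257
  candidates: C₊=(6.3986,1.7408) cross=23.643; C₋=(7.3686,-3.0126) cross=-23.643
  mode - wants cross < 0 → take C=(7.3686,-3.0126) (cross=-23.643)
ex = (C−B)/|BC| = (0.9884,-0.1520); ey = (0.1520,0.9884)
P = B + -2.67·ex + 1.13·ey = (-2.0173,-0.4261)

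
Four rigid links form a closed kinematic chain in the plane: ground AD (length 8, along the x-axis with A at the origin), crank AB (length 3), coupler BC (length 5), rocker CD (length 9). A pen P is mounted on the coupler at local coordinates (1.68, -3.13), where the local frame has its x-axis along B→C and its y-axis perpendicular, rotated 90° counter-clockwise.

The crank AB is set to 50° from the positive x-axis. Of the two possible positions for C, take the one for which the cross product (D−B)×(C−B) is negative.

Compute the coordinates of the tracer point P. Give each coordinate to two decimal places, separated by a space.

-1.61 2.60

A=(0,0), D=(8.00,0)
B = A + 3.00·(cos50°, sin50°) = (1.9284, 2.2981)
|BD| = 6.4920
circle(B,5.00) ∩ circle(D,9.00): a=-1.0670, h=4.8848
  candidates: C₊=(2.6597,7.2444) cross=31.712; C₋=(-0.7987,-1.8927) cross=-31.712
  mode - wants cross < 0 → take C=(-0.7987,-1.8927) (cross=-31.712)
ex = (C−B)/|BC| = (-0.5454,-0.8382); ey = (0.8382,-0.5454)
P = B + 1.68·ex + -3.13·ey = (-1.6114,2.5972)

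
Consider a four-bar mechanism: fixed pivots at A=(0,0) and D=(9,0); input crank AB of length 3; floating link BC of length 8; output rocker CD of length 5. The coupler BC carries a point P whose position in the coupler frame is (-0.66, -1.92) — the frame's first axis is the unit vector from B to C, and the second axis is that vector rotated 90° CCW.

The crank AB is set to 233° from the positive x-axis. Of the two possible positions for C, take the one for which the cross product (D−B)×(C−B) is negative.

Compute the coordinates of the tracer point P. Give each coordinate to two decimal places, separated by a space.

A=(0,0), D=(9.00,0)
B = A + 3.00·(cos233°, sin233°) = (-1.8054, -2.3959)
|BD| = 11.0679
circle(B,8.00) ∩ circle(D,5.00): a=7.2958, h=3.2820
  candidates: C₊=(4.6069,2.3876) cross=36.325; C₋=(6.0278,-4.0207) cross=-36.325
  mode - wants cross < 0 → take C=(6.0278,-4.0207) (cross=-36.325)
ex = (C−B)/|BC| = (0.9792,-0.2031); ey = (0.2031,0.9792)
P = B + -0.66·ex + -1.92·ey = (-2.8416,-4.1418)

-2.84 -4.14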